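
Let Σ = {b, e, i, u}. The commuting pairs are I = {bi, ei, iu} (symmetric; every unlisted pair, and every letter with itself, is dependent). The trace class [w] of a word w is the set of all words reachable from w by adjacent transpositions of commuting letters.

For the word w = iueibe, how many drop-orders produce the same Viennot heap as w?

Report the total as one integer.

drop 0:i onto floor
drop 1:u onto floor
drop 2:e onto {1:u}
drop 3:i onto {0:i}
drop 4:b onto {2:e}
drop 5:e onto {4:b}
ground layer = {0:i, 1:u}
drop-orders for the pieces not yet dropped (sum over which currently-grounded one goes next):
  1 to go: {3} 1  {5} 1
  2 to go: {0,3} 1  {3,5} 2  {4,5} 1
  3 to go: {0,3,5} 3  {2,4,5} 1  {3,4,5} 3
  4 to go: {0,3,4,5} 6  {1,2,4,5} 1  {2,3,4,5} 4
  if 0:i drops first: 5 orders
  if 1:u drops first: 10 orders
heap linearizations: 15

15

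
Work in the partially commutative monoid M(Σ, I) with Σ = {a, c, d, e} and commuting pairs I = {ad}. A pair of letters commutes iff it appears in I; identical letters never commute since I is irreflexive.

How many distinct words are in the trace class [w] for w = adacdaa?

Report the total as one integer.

9

drop 0:a onto floor
drop 1:d onto floor
drop 2:a onto {0:a}
drop 3:c onto {1:d, 2:a}
drop 4:d onto {3:c}
drop 5:a onto {3:c}
drop 6:a onto {5:a}
ground layer = {0:a, 1:d}
drop-orders for the pieces not yet dropped (sum over which currently-grounded one goes next):
  1 to go: {4} 1  {6} 1
  2 to go: {4,6} 2  {5,6} 1
  3 to go: {4,5,6} 3
  4 to go: {3,4,5,6} 3
  5 to go: {1,3,4,5,6} 3  {2,3,4,5,6} 3
  if 0:a drops first: 6 orders
  if 1:d drops first: 3 orders
heap linearizations: 9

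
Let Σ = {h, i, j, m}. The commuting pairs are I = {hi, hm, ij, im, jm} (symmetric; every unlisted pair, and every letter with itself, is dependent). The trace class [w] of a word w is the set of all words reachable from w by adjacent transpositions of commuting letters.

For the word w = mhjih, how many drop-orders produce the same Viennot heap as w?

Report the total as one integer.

20

#0=m has no predecessor
#1=h has no predecessor
#2=j depends on [1:h]
#3=i has no predecessor
#4=h depends on [2:j]
sources: [0:m, 1:h, 3:i]
N(rest) = Σ N(rest − s) over sources s of rest; N(one piece) = 1:
  size 1 → [0]=1  [3]=1  [4]=1
  size 2 → [0,3]=2  [0,4]=2  [2,4]=1  [3,4]=2
  size 3 → [0,2,4]=3  [0,3,4]=6  [1,2,4]=1  [2,3,4]=3
  first=0(m) contributes 4
  first=1(h) contributes 12
  first=3(i) contributes 4
|[w]| = 20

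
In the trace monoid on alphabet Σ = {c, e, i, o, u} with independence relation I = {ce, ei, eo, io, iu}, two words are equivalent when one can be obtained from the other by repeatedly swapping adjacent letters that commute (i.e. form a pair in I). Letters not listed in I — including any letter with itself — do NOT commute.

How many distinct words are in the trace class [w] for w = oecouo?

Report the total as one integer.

4

0(o) covers ∅
1(e) covers ∅
2(c) covers 0:o
3(o) covers 2:c
4(u) covers 1:e, 3:o
5(o) covers 4:u
floor of heap: 0:o, 1:e
completions by unplaced set U, small U first (add the entries for U minus each lowest piece of U):
  |U|=1: {5}:1
  |U|=2: {4,5}:1
  |U|=3: {1,4,5}:1  {3,4,5}:1
  |U|=4: {1,3,4,5}:2  {2,3,4,5}:1
  start at 0(o): 3
  start at 1(e): 1
sum over floor = 4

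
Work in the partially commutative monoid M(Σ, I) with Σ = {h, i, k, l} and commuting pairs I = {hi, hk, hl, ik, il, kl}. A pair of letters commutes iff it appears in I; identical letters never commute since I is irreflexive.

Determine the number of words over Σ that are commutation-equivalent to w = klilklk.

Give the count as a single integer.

0(k) covers ∅
1(l) covers ∅
2(i) covers ∅
3(l) covers 1:l
4(k) covers 0:k
5(l) covers 3:l
6(k) covers 4:k
floor of heap: 0:k, 1:l, 2:i
completions by unplaced set U, small U first (add the entries for U minus each lowest piece of U):
  |U|=1: {2}:1  {5}:1  {6}:1
  |U|=2: {2,5}:2  {2,6}:2  {3,5}:1  {4,6}:1  {5,6}:2
  |U|=3: {0,4,6}:1  {1,3,5}:1  {2,3,5}:3  {2,4,6}:3  {2,5,6}:6  {3,5,6}:3  {4,5,6}:3
  |U|=4: {0,2,4,6}:4  {0,4,5,6}:4  {1,2,3,5}:4  {1,3,5,6}:4  {2,3,5,6}:12  {2,4,5,6}:12  {3,4,5,6}:6
  |U|=5: {0,2,4,5,6}:20  {0,3,4,5,6}:10  {1,2,3,5,6}:20  {1,3,4,5,6}:10  {2,3,4,5,6}:30
  start at 0(k): 60
  start at 1(l): 60
  start at 2(i): 20
sum over floor = 140

140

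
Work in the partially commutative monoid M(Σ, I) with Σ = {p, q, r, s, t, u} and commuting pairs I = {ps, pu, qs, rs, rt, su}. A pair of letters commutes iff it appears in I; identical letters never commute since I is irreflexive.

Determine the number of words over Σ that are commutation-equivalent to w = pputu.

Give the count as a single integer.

3

piece 0:p — minimal
piece 1:p rests on {0:p}
piece 2:u — minimal
piece 3:t rests on {1:p, 2:u}
piece 4:u rests on {3:t}
minimal pieces: {0:p, 2:u}
ways to finish when only these pieces remain (= sum over removing one remaining piece with nothing left below it):
  1 left: {4}→1
  2 left: {3,4}→1
  3 left: {1,3,4}→1  {2,3,4}→1
  placing 0:p first → 2 extensions
  placing 2:u first → 1 extensions
total linear extensions = 3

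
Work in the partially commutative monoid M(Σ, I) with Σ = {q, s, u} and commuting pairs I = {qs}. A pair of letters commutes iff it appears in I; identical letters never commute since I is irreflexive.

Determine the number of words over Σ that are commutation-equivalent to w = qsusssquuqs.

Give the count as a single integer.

piece 0:q — minimal
piece 1:s — minimal
piece 2:u rests on {0:q, 1:s}
piece 3:s rests on {2:u}
piece 4:s rests on {3:s}
piece 5:s rests on {4:s}
piece 6:q rests on {2:u}
piece 7:u rests on {5:s, 6:q}
piece 8:u rests on {7:u}
piece 9:q rests on {8:u}
piece 10:s rests on {8:u}
minimal pieces: {0:q, 1:s}
ways to finish when only these pieces remain (= sum over removing one remaining piece with nothing left below it):
  1 left: {9}→1  {10}→1
  2 left: {9,10}→2
  3 left: {8,9,10}→2
  4 left: {7,8,9,10}→2
  5 left: {5,7,8,9,10}→2  {6,7,8,9,10}→2
  6 left: {4,5,7,8,9,10}→2  {5,6,7,8,9,10}→4
  7 left: {3,4,5,7,8,9,10}→2  {4,5,6,7,8,9,10}→6
  8 left: {3,4,5,6,7,8,9,10}→8
  9 left: {2,3,4,5,6,7,8,9,10}→8
  placing 0:q first → 8 extensions
  placing 1:s first → 8 extensions
total linear extensions = 16

16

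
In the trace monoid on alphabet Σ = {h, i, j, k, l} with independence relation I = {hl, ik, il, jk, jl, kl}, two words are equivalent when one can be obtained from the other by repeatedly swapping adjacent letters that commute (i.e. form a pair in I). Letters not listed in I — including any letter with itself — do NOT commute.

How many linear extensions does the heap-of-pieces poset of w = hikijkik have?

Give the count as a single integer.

drop 0:h onto floor
drop 1:i onto {0:h}
drop 2:k onto {0:h}
drop 3:i onto {1:i}
drop 4:j onto {3:i}
drop 5:k onto {2:k}
drop 6:i onto {4:j}
drop 7:k onto {5:k}
ground layer = {0:h}
drop-orders for the pieces not yet dropped (sum over which currently-grounded one goes next):
  1 to go: {6} 1  {7} 1
  2 to go: {4,6} 1  {5,7} 1  {6,7} 2
  3 to go: {2,5,7} 1  {3,4,6} 1  {4,6,7} 3  {5,6,7} 3
  4 to go: {1,3,4,6} 1  {2,5,6,7} 4  {3,4,6,7} 4  {4,5,6,7} 6
  5 to go: {1,3,4,6,7} 5  {2,4,5,6,7} 10  {3,4,5,6,7} 10
  6 to go: {1,3,4,5,6,7} 15  {2,3,4,5,6,7} 20
  if 0:h drops first: 35 orders

35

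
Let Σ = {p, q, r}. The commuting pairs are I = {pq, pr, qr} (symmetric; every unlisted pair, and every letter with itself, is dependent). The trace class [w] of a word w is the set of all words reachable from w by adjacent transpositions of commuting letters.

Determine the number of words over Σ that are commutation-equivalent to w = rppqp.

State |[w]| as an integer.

20

piece 0:r — minimal
piece 1:p — minimal
piece 2:p rests on {1:p}
piece 3:q — minimal
piece 4:p rests on {2:p}
minimal pieces: {0:r, 1:p, 3:q}
ways to finish when only these pieces remain (= sum over removing one remaining piece with nothing left below it):
  1 left: {0}→1  {3}→1  {4}→1
  2 left: {0,3}→2  {0,4}→2  {2,4}→1  {3,4}→2
  3 left: {0,2,4}→3  {0,3,4}→6  {1,2,4}→1  {2,3,4}→3
  placing 0:r first → 4 extensions
  placing 1:p first → 12 extensions
  placing 3:q first → 4 extensions
total linear extensions = 20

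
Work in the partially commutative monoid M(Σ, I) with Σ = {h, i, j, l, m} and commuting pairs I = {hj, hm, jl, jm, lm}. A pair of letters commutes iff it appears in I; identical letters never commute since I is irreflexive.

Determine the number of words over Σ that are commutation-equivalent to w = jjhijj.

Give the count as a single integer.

piece 0:j — minimal
piece 1:j rests on {0:j}
piece 2:h — minimal
piece 3:i rests on {1:j, 2:h}
piece 4:j rests on {3:i}
piece 5:j rests on {4:j}
minimal pieces: {0:j, 2:h}
ways to finish when only these pieces remain (= sum over removing one remaining piece with nothing left below it):
  1 left: {5}→1
  2 left: {4,5}→1
  3 left: {3,4,5}→1
  4 left: {1,3,4,5}→1  {2,3,4,5}→1
  placing 0:j first → 2 extensions
  placing 2:h first → 1 extensions
total linear extensions = 3

3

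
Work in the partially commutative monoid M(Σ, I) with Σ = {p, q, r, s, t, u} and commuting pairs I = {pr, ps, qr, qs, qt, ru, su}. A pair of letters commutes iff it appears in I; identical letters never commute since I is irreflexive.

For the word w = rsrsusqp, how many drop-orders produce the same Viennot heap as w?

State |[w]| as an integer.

56

piece 0:r — minimal
piece 1:s rests on {0:r}
piece 2:r rests on {1:s}
piece 3:s rests on {2:r}
piece 4:u — minimal
piece 5:s rests on {3:s}
piece 6:q rests on {4:u}
piece 7:p rests on {6:q}
minimal pieces: {0:r, 4:u}
ways to finish when only these pieces remain (= sum over removing one remaining piece with nothing left below it):
  1 left: {5}→1  {7}→1
  2 left: {3,5}→1  {5,7}→2  {6,7}→1
  3 left: {2,3,5}→1  {3,5,7}→3  {4,6,7}→1  {5,6,7}→3
  4 left: {1,2,3,5}→1  {2,3,5,7}→4  {3,5,6,7}→6  {4,5,6,7}→4
  5 left: {0,1,2,3,5}→1  {1,2,3,5,7}→5  {2,3,5,6,7}→10  {3,4,5,6,7}→10
  6 left: {0,1,2,3,5,7}→6  {1,2,3,5,6,7}→15  {2,3,4,5,6,7}→20
  placing 0:r first → 35 extensions
  placing 4:u first → 21 extensions
total linear extensions = 56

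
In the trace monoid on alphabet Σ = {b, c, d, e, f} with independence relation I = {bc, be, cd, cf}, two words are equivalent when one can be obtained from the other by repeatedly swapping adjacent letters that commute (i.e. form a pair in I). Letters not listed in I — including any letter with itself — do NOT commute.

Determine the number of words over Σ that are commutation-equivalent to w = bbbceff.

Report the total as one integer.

10

0(b) covers ∅
1(b) covers 0:b
2(b) covers 1:b
3(c) covers ∅
4(e) covers 3:c
5(f) covers 2:b, 4:e
6(f) covers 5:f
floor of heap: 0:b, 3:c
completions by unplaced set U, small U first (add the entries for U minus each lowest piece of U):
  |U|=1: {6}:1
  |U|=2: {5,6}:1
  |U|=3: {2,5,6}:1  {4,5,6}:1
  |U|=4: {1,2,5,6}:1  {2,4,5,6}:2  {3,4,5,6}:1
  |U|=5: {0,1,2,5,6}:1  {1,2,4,5,6}:3  {2,3,4,5,6}:3
  start at 0(b): 6
  start at 3(c): 4
sum over floor = 10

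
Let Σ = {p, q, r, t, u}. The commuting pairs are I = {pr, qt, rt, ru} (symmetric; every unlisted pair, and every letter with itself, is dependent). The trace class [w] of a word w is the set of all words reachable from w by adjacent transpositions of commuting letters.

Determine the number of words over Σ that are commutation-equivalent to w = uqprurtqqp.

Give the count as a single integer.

0(u) covers ∅
1(q) covers 0:u
2(p) covers 1:q
3(r) covers 1:q
4(u) covers 2:p
5(r) covers 3:r
6(t) covers 4:u
7(q) covers 4:u, 5:r
8(q) covers 7:q
9(p) covers 6:t, 8:q
floor of heap: 0:u
completions by unplaced set U, small U first (add the entries for U minus each lowest piece of U):
  |U|=1: {9}:1
  |U|=2: {6,9}:1  {8,9}:1
  |U|=3: {6,8,9}:2  {7,8,9}:1
  |U|=4: {5,7,8,9}:1  {6,7,8,9}:3
  |U|=5: {3,5,7,8,9}:1  {4,6,7,8,9}:3  {5,6,7,8,9}:4
  |U|=6: {2,4,6,7,8,9}:3  {3,5,6,7,8,9}:5  {4,5,6,7,8,9}:7
  |U|=7: {2,4,5,6,7,8,9}:10  {3,4,5,6,7,8,9}:12
  |U|=8: {2,3,4,5,6,7,8,9}:22
  start at 0(u): 22

22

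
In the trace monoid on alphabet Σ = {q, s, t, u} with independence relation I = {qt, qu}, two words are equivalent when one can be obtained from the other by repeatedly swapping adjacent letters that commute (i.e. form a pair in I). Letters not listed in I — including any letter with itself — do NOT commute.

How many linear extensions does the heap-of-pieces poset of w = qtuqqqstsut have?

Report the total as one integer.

15

piece 0:q — minimal
piece 1:t — minimal
piece 2:u rests on {1:t}
piece 3:q rests on {0:q}
piece 4:q rests on {3:q}
piece 5:q rests on {4:q}
piece 6:s rests on {2:u, 5:q}
piece 7:t rests on {6:s}
piece 8:s rests on {7:t}
piece 9:u rests on {8:s}
piece 10:t rests on {9:u}
minimal pieces: {0:q, 1:t}
ways to finish when only these pieces remain (= sum over removing one remaining piece with nothing left below it):
  1 left: {10}→1
  2 left: {9,10}→1
  3 left: {8,9,10}→1
  4 left: {7,8,9,10}→1
  5 left: {6,7,8,9,10}→1
  6 left: {2,6,7,8,9,10}→1  {5,6,7,8,9,10}→1
  7 left: {1,2,6,7,8,9,10}→1  {2,5,6,7,8,9,10}→2  {4,5,6,7,8,9,10}→1
  8 left: {1,2,5,6,7,8,9,10}→3  {2,4,5,6,7,8,9,10}→3  {3,4,5,6,7,8,9,10}→1
  9 left: {0,3,4,5,6,7,8,9,10}→1  {1,2,4,5,6,7,8,9,10}→6  {2,3,4,5,6,7,8,9,10}→4
  placing 0:q first → 10 extensions
  placing 1:t first → 5 extensions
total linear extensions = 15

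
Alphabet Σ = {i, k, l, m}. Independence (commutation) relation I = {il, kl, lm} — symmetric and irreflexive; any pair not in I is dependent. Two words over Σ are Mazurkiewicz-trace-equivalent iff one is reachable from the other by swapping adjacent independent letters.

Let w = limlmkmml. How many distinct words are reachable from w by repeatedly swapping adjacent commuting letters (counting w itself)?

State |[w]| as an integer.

84

piece 0:l — minimal
piece 1:i — minimal
piece 2:m rests on {1:i}
piece 3:l rests on {0:l}
piece 4:m rests on {2:m}
piece 5:k rests on {4:m}
piece 6:m rests on {5:k}
piece 7:m rests on {6:m}
piece 8:l rests on {3:l}
minimal pieces: {0:l, 1:i}
ways to finish when only these pieces remain (= sum over removing one remaining piece with nothing left below it):
  1 left: {7}→1  {8}→1
  2 left: {3,8}→1  {6,7}→1  {7,8}→2
  3 left: {0,3,8}→1  {3,7,8}→3  {5,6,7}→1  {6,7,8}→3
  4 left: {0,3,7,8}→4  {3,6,7,8}→6  {4,5,6,7}→1  {5,6,7,8}→4
  5 left: {0,3,6,7,8}→10  {2,4,5,6,7}→1  {3,5,6,7,8}→10  {4,5,6,7,8}→5
  6 left: {0,3,5,6,7,8}→20  {1,2,4,5,6,7}→1  {2,4,5,6,7,8}→6  {3,4,5,6,7,8}→15
  7 left: {0,3,4,5,6,7,8}→35  {1,2,4,5,6,7,8}→7  {2,3,4,5,6,7,8}→21
  placing 0:l first → 28 extensions
  placing 1:i first → 56 extensions
total linear extensions = 84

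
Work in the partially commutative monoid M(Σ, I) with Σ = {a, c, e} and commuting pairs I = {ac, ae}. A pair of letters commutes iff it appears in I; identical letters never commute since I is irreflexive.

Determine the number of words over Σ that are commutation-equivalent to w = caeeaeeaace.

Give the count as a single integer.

drop 0:c onto floor
drop 1:a onto floor
drop 2:e onto {0:c}
drop 3:e onto {2:e}
drop 4:a onto {1:a}
drop 5:e onto {3:e}
drop 6:e onto {5:e}
drop 7:a onto {4:a}
drop 8:a onto {7:a}
drop 9:c onto {6:e}
drop 10:e onto {9:c}
ground layer = {0:c, 1:a}
drop-orders for the pieces not yet dropped (sum over which currently-grounded one goes next):
  1 to go: {8} 1  {10} 1
  2 to go: {7,8} 1  {8,10} 2  {9,10} 1
  3 to go: {4,7,8} 1  {6,9,10} 1  {7,8,10} 3  {8,9,10} 3
  4 to go: {1,4,7,8} 1  {4,7,8,10} 4  {5,6,9,10} 1  {6,8,9,10} 4  {7,8,9,10} 6
  5 to go: {1,4,7,8,10} 5  {3,5,6,9,10} 1  {4,7,8,9,10} 10  {5,6,8,9,10} 5  {6,7,8,9,10} 10
  6 to go: {1,4,7,8,9,10} 15  {2,3,5,6,9,10} 1  {3,5,6,8,9,10} 6  {4,6,7,8,9,10} 20  {5,6,7,8,9,10} 15
  7 to go: {0,2,3,5,6,9,10} 1  {1,4,6,7,8,9,10} 35  {2,3,5,6,8,9,10} 7  {3,5,6,7,8,9,10} 21  {4,5,6,7,8,9,10} 35
  8 to go: {0,2,3,5,6,8,9,10} 8  {1,4,5,6,7,8,9,10} 70  {2,3,5,6,7,8,9,10} 28  {3,4,5,6,7,8,9,10} 56
  9 to go: {0,2,3,5,6,7,8,9,10} 36  {1,3,4,5,6,7,8,9,10} 126  {2,3,4,5,6,7,8,9,10} 84
  if 0:c drops first: 210 orders
  if 1:a drops first: 120 orders
heap linearizations: 330

330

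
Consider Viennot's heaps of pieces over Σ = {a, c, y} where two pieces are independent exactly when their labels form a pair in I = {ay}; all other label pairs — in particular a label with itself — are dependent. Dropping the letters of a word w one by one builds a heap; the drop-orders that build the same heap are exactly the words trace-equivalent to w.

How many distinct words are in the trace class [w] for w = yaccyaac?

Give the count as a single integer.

drop 0:y onto floor
drop 1:a onto floor
drop 2:c onto {0:y, 1:a}
drop 3:c onto {2:c}
drop 4:y onto {3:c}
drop 5:a onto {3:c}
drop 6:a onto {5:a}
drop 7:c onto {4:y, 6:a}
ground layer = {0:y, 1:a}
drop-orders for the pieces not yet dropped (sum over which currently-grounded one goes next):
  1 to go: {7} 1
  2 to go: {4,7} 1  {6,7} 1
  3 to go: {4,6,7} 2  {5,6,7} 1
  4 to go: {4,5,6,7} 3
  5 to go: {3,4,5,6,7} 3
  6 to go: {2,3,4,5,6,7} 3
  if 0:y drops first: 3 orders
  if 1:a drops first: 3 orders
heap linearizations: 6

6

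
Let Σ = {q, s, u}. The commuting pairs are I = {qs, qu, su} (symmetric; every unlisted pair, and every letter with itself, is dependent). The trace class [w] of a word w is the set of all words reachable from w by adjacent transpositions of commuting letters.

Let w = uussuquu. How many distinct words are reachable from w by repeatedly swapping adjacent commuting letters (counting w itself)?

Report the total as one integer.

drop 0:u onto floor
drop 1:u onto {0:u}
drop 2:s onto floor
drop 3:s onto {2:s}
drop 4:u onto {1:u}
drop 5:q onto floor
drop 6:u onto {4:u}
drop 7:u onto {6:u}
ground layer = {0:u, 2:s, 5:q}
drop-orders for the pieces not yet dropped (sum over which currently-grounded one goes next):
  1 to go: {3} 1  {5} 1  {7} 1
  2 to go: {2,3} 1  {3,5} 2  {3,7} 2  {5,7} 2  {6,7} 1
  3 to go: {2,3,5} 3  {2,3,7} 3  {3,5,7} 6  {3,6,7} 3  {4,6,7} 1  {5,6,7} 3
  4 to go: {1,4,6,7} 1  {2,3,5,7} 12  {2,3,6,7} 6  {3,4,6,7} 4  {3,5,6,7} 12  {4,5,6,7} 4
  5 to go: {0,1,4,6,7} 1  {1,3,4,6,7} 5  {1,4,5,6,7} 5  {2,3,4,6,7} 10  {2,3,5,6,7} 30  {3,4,5,6,7} 20
  6 to go: {0,1,3,4,6,7} 6  {0,1,4,5,6,7} 6  {1,2,3,4,6,7} 15  {1,3,4,5,6,7} 30  {2,3,4,5,6,7} 60
  if 0:u drops first: 105 orders
  if 2:s drops first: 42 orders
  if 5:q drops first: 21 orders
heap linearizations: 168

168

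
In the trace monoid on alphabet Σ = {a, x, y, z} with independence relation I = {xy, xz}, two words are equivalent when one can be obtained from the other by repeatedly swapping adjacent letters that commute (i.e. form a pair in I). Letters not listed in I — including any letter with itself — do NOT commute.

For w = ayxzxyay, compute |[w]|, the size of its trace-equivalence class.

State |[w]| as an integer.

10

0(a) covers ∅
1(y) covers 0:a
2(x) covers 0:a
3(z) covers 1:y
4(x) covers 2:x
5(y) covers 3:z
6(a) covers 4:x, 5:y
7(y) covers 6:a
floor of heap: 0:a
completions by unplaced set U, small U first (add the entries for U minus each lowest piece of U):
  |U|=1: {7}:1
  |U|=2: {6,7}:1
  |U|=3: {4,6,7}:1  {5,6,7}:1
  |U|=4: {2,4,6,7}:1  {3,5,6,7}:1  {4,5,6,7}:2
  |U|=5: {1,3,5,6,7}:1  {2,4,5,6,7}:3  {3,4,5,6,7}:3
  |U|=6: {1,3,4,5,6,7}:4  {2,3,4,5,6,7}:6
  start at 0(a): 10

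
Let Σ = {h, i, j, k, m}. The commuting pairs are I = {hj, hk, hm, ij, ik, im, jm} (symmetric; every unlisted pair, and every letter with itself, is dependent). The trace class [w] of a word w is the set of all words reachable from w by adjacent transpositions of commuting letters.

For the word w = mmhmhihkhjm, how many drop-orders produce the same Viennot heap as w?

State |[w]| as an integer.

924

#0=m has no predecessor
#1=m depends on [0:m]
#2=h has no predecessor
#3=m depends on [1:m]
#4=h depends on [2:h]
#5=i depends on [4:h]
#6=h depends on [5:i]
#7=k depends on [3:m]
#8=h depends on [6:h]
#9=j depends on [7:k]
#10=m depends on [7:k]
sources: [0:m, 2:h]
N(rest) = Σ N(rest − s) over sources s of rest; N(one piece) = 1:
  size 1 → [8]=1  [9]=1  [10]=1
  size 2 → [6,8]=1  [8,9]=2  [8,10]=2  [9,10]=2
  size 3 → [5,6,8]=1  [6,8,9]=3  [6,8,10]=3  [7,9,10]=2  [8,9,10]=6
  size 4 → [3,7,9,10]=2  [4,5,6,8]=1  [5,6,8,9]=4  [5,6,8,10]=4  [6,8,9,10]=12  [7,8,9,10]=8
  size 5 → [1,3,7,9,10]=2  [2,4,5,6,8]=1  [3,7,8,9,10]=10  [4,5,6,8,9]=5  [4,5,6,8,10]=5  [5,6,8,9,10]=20  [6,7,8,9,10]=20
  size 6 → [0,1,3,7,9,10]=2  [1,3,7,8,9,10]=12  [2,4,5,6,8,9]=6  [2,4,5,6,8,10]=6  [3,6,7,8,9,10]=30  [4,5,6,8,9,10]=30  [5,6,7,8,9,10]=40
  size 7 → [0,1,3,7,8,9,10]=14  [1,3,6,7,8,9,10]=42  [2,4,5,6,8,9,10]=42  [3,5,6,7,8,9,10]=70  [4,5,6,7,8,9,10]=70
  size 8 → [0,1,3,6,7,8,9,10]=56  [1,3,5,6,7,8,9,10]=112  [2,4,5,6,7,8,9,10]=112  [3,4,5,6,7,8,9,10]=140
  size 9 → [0,1,3,5,6,7,8,9,10]=168  [1,3,4,5,6,7,8,9,10]=252  [2,3,4,5,6,7,8,9,10]=252
  first=0(m) contributes 504
  first=2(h) contributes 420
|[w]| = 924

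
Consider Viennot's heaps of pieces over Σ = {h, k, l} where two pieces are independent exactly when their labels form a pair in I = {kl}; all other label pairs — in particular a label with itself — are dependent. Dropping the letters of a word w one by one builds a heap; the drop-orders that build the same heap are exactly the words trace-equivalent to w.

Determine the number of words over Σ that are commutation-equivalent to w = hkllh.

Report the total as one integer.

#0=h has no predecessor
#1=k depends on [0:h]
#2=l depends on [0:h]
#3=l depends on [2:l]
#4=h depends on [1:k, 3:l]
sources: [0:h]
N(rest) = Σ N(rest − s) over sources s of rest; N(one piece) = 1:
  size 1 → [4]=1
  size 2 → [1,4]=1  [3,4]=1
  size 3 → [1,3,4]=2  [2,3,4]=1
  first=0(h) contributes 3

3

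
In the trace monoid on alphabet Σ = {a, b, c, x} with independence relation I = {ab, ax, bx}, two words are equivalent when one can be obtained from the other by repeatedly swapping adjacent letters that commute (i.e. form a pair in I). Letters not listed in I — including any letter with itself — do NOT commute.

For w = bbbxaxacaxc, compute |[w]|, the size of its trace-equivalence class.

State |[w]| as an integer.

420

drop 0:b onto floor
drop 1:b onto {0:b}
drop 2:b onto {1:b}
drop 3:x onto floor
drop 4:a onto floor
drop 5:x onto {3:x}
drop 6:a onto {4:a}
drop 7:c onto {2:b, 5:x, 6:a}
drop 8:a onto {7:c}
drop 9:x onto {7:c}
drop 10:c onto {8:a, 9:x}
ground layer = {0:b, 3:x, 4:a}
drop-orders for the pieces not yet dropped (sum over which currently-grounded one goes next):
  1 to go: {10} 1
  2 to go: {8,10} 1  {9,10} 1
  3 to go: {8,9,10} 2
  4 to go: {7,8,9,10} 2
  5 to go: {2,7,8,9,10} 2  {5,7,8,9,10} 2  {6,7,8,9,10} 2
  6 to go: {1,2,7,8,9,10} 2  {2,5,7,8,9,10} 4  {2,6,7,8,9,10} 4  {3,5,7,8,9,10} 2  {4,6,7,8,9,10} 2  {5,6,7,8,9,10} 4
  7 to go: {0,1,2,7,8,9,10} 2  {1,2,5,7,8,9,10} 6  {1,2,6,7,8,9,10} 6  {2,3,5,7,8,9,10} 6  {2,4,6,7,8,9,10} 6  {2,5,6,7,8,9,10} 12  {3,5,6,7,8,9,10} 6  {4,5,6,7,8,9,10} 6
  8 to go: {0,1,2,5,7,8,9,10} 8  {0,1,2,6,7,8,9,10} 8  {1,2,3,5,7,8,9,10} 12  {1,2,4,6,7,8,9,10} 12  {1,2,5,6,7,8,9,10} 24  {2,3,5,6,7,8,9,10} 24  {2,4,5,6,7,8,9,10} 24  {3,4,5,6,7,8,9,10} 12
  9 to go: {0,1,2,3,5,7,8,9,10} 20  {0,1,2,4,6,7,8,9,10} 20  {0,1,2,5,6,7,8,9,10} 40  {1,2,3,5,6,7,8,9,10} 60  {1,2,4,5,6,7,8,9,10} 60  {2,3,4,5,6,7,8,9,10} 60
  if 0:b drops first: 180 orders
  if 3:x drops first: 120 orders
  if 4:a drops first: 120 orders
heap linearizations: 420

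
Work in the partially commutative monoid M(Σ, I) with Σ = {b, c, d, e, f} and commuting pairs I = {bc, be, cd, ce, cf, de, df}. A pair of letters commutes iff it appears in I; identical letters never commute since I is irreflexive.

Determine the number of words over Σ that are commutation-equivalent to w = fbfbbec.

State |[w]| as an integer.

drop 0:f onto floor
drop 1:b onto {0:f}
drop 2:f onto {1:b}
drop 3:b onto {2:f}
drop 4:b onto {3:b}
drop 5:e onto {2:f}
drop 6:c onto floor
ground layer = {0:f, 6:c}
drop-orders for the pieces not yet dropped (sum over which currently-grounded one goes next):
  1 to go: {4} 1  {5} 1  {6} 1
  2 to go: {3,4} 1  {4,5} 2  {4,6} 2  {5,6} 2
  3 to go: {3,4,5} 3  {3,4,6} 3  {4,5,6} 6
  4 to go: {2,3,4,5} 3  {3,4,5,6} 12
  5 to go: {1,2,3,4,5} 3  {2,3,4,5,6} 15
  if 0:f drops first: 18 orders
  if 6:c drops first: 3 orders
heap linearizations: 21

21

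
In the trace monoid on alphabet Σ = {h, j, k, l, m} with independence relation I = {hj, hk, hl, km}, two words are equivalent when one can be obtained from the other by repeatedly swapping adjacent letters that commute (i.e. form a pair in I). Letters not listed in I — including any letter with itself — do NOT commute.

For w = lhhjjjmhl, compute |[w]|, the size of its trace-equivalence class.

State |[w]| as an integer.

#0=l has no predecessor
#1=h has no predecessor
#2=h depends on [1:h]
#3=j depends on [0:l]
#4=j depends on [3:j]
#5=j depends on [4:j]
#6=m depends on [2:h, 5:j]
#7=h depends on [6:m]
#8=l depends on [6:m]
sources: [0:l, 1:h]
N(rest) = Σ N(rest − s) over sources s of rest; N(one piece) = 1:
  size 1 → [7]=1  [8]=1
  size 2 → [7,8]=2
  size 3 → [6,7,8]=2
  size 4 → [2,6,7,8]=2  [5,6,7,8]=2
  size 5 → [1,2,6,7,8]=2  [2,5,6,7,8]=4  [4,5,6,7,8]=2
  size 6 → [1,2,5,6,7,8]=6  [2,4,5,6,7,8]=6  [3,4,5,6,7,8]=2
  size 7 → [0,3,4,5,6,7,8]=2  [1,2,4,5,6,7,8]=12  [2,3,4,5,6,7,8]=8
  first=0(l) contributes 20
  first=1(h) contributes 10
|[w]| = 30

30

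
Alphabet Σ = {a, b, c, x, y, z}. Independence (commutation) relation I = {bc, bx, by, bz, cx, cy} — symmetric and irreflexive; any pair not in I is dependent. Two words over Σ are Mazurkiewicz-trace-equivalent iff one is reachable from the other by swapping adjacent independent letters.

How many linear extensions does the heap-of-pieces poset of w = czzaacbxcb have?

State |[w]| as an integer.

#0=c has no predecessor
#1=z depends on [0:c]
#2=z depends on [1:z]
#3=a depends on [2:z]
#4=a depends on [3:a]
#5=c depends on [4:a]
#6=b depends on [4:a]
#7=x depends on [4:a]
#8=c depends on [5:c]
#9=b depends on [6:b]
sources: [0:c]
N(rest) = Σ N(rest − s) over sources s of rest; N(one piece) = 1:
  size 1 → [7]=1  [8]=1  [9]=1
  size 2 → [5,8]=1  [6,9]=1  [7,8]=2  [7,9]=2  [8,9]=2
  size 3 → [5,7,8]=3  [5,8,9]=3  [6,7,9]=3  [6,8,9]=3  [7,8,9]=6
  size 4 → [5,6,8,9]=6  [5,7,8,9]=12  [6,7,8,9]=12
  size 5 → [5,6,7,8,9]=30
  size 6 → [4,5,6,7,8,9]=30
  size 7 → [3,4,5,6,7,8,9]=30
  size 8 → [2,3,4,5,6,7,8,9]=30
  first=0(c) contributes 30

30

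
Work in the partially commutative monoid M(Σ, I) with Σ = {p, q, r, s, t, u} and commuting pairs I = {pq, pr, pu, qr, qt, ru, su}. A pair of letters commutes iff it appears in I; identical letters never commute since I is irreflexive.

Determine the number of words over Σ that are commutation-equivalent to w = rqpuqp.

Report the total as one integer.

60

0(r) covers ∅
1(q) covers ∅
2(p) covers ∅
3(u) covers 1:q
4(q) covers 3:u
5(p) covers 2:p
floor of heap: 0:r, 1:q, 2:p
completions by unplaced set U, small U first (add the entries for U minus each lowest piece of U):
  |U|=1: {0}:1  {4}:1  {5}:1
  |U|=2: {0,4}:2  {0,5}:2  {2,5}:1  {3,4}:1  {4,5}:2
  |U|=3: {0,2,5}:3  {0,3,4}:3  {0,4,5}:6  {1,3,4}:1  {2,4,5}:3  {3,4,5}:3
  |U|=4: {0,1,3,4}:4  {0,2,4,5}:12  {0,3,4,5}:12  {1,3,4,5}:4  {2,3,4,5}:6
  start at 0(r): 10
  start at 1(q): 30
  start at 2(p): 20
sum over floor = 60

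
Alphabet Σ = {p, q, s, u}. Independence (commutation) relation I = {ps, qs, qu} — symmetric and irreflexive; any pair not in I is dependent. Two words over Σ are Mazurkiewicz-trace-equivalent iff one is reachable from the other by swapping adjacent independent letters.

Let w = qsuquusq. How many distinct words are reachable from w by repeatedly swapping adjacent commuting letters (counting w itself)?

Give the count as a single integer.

0(q) covers ∅
1(s) covers ∅
2(u) covers 1:s
3(q) covers 0:q
4(u) covers 2:u
5(u) covers 4:u
6(s) covers 5:u
7(q) covers 3:q
floor of heap: 0:q, 1:s
completions by unplaced set U, small U first (add the entries for U minus each lowest piece of U):
  |U|=1: {6}:1  {7}:1
  |U|=2: {3,7}:1  {5,6}:1  {6,7}:2
  |U|=3: {0,3,7}:1  {3,6,7}:3  {4,5,6}:1  {5,6,7}:3
  |U|=4: {0,3,6,7}:4  {2,4,5,6}:1  {3,5,6,7}:6  {4,5,6,7}:4
  |U|=5: {0,3,5,6,7}:10  {1,2,4,5,6}:1  {2,4,5,6,7}:5  {3,4,5,6,7}:10
  |U|=6: {0,3,4,5,6,7}:20  {1,2,4,5,6,7}:6  {2,3,4,5,6,7}:15
  start at 0(q): 21
  start at 1(s): 35
sum over floor = 56

56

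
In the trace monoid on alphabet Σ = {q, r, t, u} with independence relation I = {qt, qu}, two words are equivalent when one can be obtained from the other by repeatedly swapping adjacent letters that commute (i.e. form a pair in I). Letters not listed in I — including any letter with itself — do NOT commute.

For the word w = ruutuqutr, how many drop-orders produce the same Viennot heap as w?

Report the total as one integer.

drop 0:r onto floor
drop 1:u onto {0:r}
drop 2:u onto {1:u}
drop 3:t onto {2:u}
drop 4:u onto {3:t}
drop 5:q onto {0:r}
drop 6:u onto {4:u}
drop 7:t onto {6:u}
drop 8:r onto {5:q, 7:t}
ground layer = {0:r}
drop-orders for the pieces not yet dropped (sum over which currently-grounded one goes next):
  1 to go: {8} 1
  2 to go: {5,8} 1  {7,8} 1
  3 to go: {5,7,8} 2  {6,7,8} 1
  4 to go: {4,6,7,8} 1  {5,6,7,8} 3
  5 to go: {3,4,6,7,8} 1  {4,5,6,7,8} 4
  6 to go: {2,3,4,6,7,8} 1  {3,4,5,6,7,8} 5
  7 to go: {1,2,3,4,6,7,8} 1  {2,3,4,5,6,7,8} 6
  if 0:r drops first: 7 orders

7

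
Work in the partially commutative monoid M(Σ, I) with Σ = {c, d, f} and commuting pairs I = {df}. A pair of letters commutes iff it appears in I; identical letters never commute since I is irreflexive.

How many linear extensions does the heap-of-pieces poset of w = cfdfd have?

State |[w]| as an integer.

6

0(c) covers ∅
1(f) covers 0:c
2(d) covers 0:c
3(f) covers 1:f
4(d) covers 2:d
floor of heap: 0:c
completions by unplaced set U, small U first (add the entries for U minus each lowest piece of U):
  |U|=1: {3}:1  {4}:1
  |U|=2: {1,3}:1  {2,4}:1  {3,4}:2
  |U|=3: {1,3,4}:3  {2,3,4}:3
  start at 0(c): 6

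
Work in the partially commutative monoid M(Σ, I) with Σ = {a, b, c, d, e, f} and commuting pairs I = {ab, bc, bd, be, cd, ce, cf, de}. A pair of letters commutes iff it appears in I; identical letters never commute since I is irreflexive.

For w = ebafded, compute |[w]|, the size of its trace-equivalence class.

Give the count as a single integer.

piece 0:e — minimal
piece 1:b — minimal
piece 2:a rests on {0:e}
piece 3:f rests on {1:b, 2:a}
piece 4:d rests on {3:f}
piece 5:e rests on {3:f}
piece 6:d rests on {4:d}
minimal pieces: {0:e, 1:b}
ways to finish when only these pieces remain (= sum over removing one remaining piece with nothing left below it):
  1 left: {5}→1  {6}→1
  2 left: {4,6}→1  {5,6}→2
  3 left: {4,5,6}→3
  4 left: {3,4,5,6}→3
  5 left: {1,3,4,5,6}→3  {2,3,4,5,6}→3
  placing 0:e first → 6 extensions
  placing 1:b first → 3 extensions
total linear extensions = 9

9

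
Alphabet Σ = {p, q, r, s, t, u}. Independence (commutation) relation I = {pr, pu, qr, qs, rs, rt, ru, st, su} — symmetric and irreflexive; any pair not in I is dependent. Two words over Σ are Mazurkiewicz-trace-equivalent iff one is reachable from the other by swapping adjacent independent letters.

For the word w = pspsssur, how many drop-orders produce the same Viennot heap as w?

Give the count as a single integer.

56

#0=p has no predecessor
#1=s depends on [0:p]
#2=p depends on [1:s]
#3=s depends on [2:p]
#4=s depends on [3:s]
#5=s depends on [4:s]
#6=u has no predecessor
#7=r has no predecessor
sources: [0:p, 6:u, 7:r]
N(rest) = Σ N(rest − s) over sources s of rest; N(one piece) = 1:
  size 1 → [5]=1  [6]=1  [7]=1
  size 2 → [4,5]=1  [5,6]=2  [5,7]=2  [6,7]=2
  size 3 → [3,4,5]=1  [4,5,6]=3  [4,5,7]=3  [5,6,7]=6
  size 4 → [2,3,4,5]=1  [3,4,5,6]=4  [3,4,5,7]=4  [4,5,6,7]=12
  size 5 → [1,2,3,4,5]=1  [2,3,4,5,6]=5  [2,3,4,5,7]=5  [3,4,5,6,7]=20
  size 6 → [0,1,2,3,4,5]=1  [1,2,3,4,5,6]=6  [1,2,3,4,5,7]=6  [2,3,4,5,6,7]=30
  first=0(p) contributes 42
  first=6(u) contributes 7
  first=7(r) contributes 7
|[w]| = 56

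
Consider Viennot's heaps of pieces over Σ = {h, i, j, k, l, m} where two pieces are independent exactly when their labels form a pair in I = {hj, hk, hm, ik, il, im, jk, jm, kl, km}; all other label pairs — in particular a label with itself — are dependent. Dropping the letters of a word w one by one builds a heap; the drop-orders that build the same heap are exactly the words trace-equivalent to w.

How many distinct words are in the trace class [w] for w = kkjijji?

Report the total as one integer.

21

piece 0:k — minimal
piece 1:k rests on {0:k}
piece 2:j — minimal
piece 3:i rests on {2:j}
piece 4:j rests on {3:i}
piece 5:j rests on {4:j}
piece 6:i rests on {5:j}
minimal pieces: {0:k, 2:j}
ways to finish when only these pieces remain (= sum over removing one remaining piece with nothing left below it):
  1 left: {1}→1  {6}→1
  2 left: {0,1}→1  {1,6}→2  {5,6}→1
  3 left: {0,1,6}→3  {1,5,6}→3  {4,5,6}→1
  4 left: {0,1,5,6}→6  {1,4,5,6}→4  {3,4,5,6}→1
  5 left: {0,1,4,5,6}→10  {1,3,4,5,6}→5  {2,3,4,5,6}→1
  placing 0:k first → 6 extensions
  placing 2:j first → 15 extensions
total linear extensions = 21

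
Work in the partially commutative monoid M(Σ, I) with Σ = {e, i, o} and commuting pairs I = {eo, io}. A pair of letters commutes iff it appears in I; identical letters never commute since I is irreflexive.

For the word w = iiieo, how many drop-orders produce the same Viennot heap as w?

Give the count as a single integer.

piece 0:i — minimal
piece 1:i rests on {0:i}
piece 2:i rests on {1:i}
piece 3:e rests on {2:i}
piece 4:o — minimal
minimal pieces: {0:i, 4:o}
ways to finish when only these pieces remain (= sum over removing one remaining piece with nothing left below it):
  1 left: {3}→1  {4}→1
  2 left: {2,3}→1  {3,4}→2
  3 left: {1,2,3}→1  {2,3,4}→3
  placing 0:i first → 4 extensions
  placing 4:o first → 1 extensions
total linear extensions = 5

5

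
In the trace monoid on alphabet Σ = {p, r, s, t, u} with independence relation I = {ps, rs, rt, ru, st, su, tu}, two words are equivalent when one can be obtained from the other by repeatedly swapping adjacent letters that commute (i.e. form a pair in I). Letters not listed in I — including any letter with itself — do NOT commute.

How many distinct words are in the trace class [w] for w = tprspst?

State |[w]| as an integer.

21

0(t) covers ∅
1(p) covers 0:t
2(r) covers 1:p
3(s) covers ∅
4(p) covers 2:r
5(s) covers 3:s
6(t) covers 4:p
floor of heap: 0:t, 3:s
completions by unplaced set U, small U first (add the entries for U minus each lowest piece of U):
  |U|=1: {5}:1  {6}:1
  |U|=2: {3,5}:1  {4,6}:1  {5,6}:2
  |U|=3: {2,4,6}:1  {3,5,6}:3  {4,5,6}:3
  |U|=4: {1,2,4,6}:1  {2,4,5,6}:4  {3,4,5,6}:6
  |U|=5: {0,1,2,4,6}:1  {1,2,4,5,6}:5  {2,3,4,5,6}:10
  start at 0(t): 15
  start at 3(s): 6
sum over floor = 21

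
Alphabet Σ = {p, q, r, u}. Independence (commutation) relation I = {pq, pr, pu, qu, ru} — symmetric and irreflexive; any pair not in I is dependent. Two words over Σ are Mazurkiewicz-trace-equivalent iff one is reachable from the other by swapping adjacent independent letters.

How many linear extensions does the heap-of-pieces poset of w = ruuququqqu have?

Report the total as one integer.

#0=r has no predecessor
#1=u has no predecessor
#2=u depends on [1:u]
#3=q depends on [0:r]
#4=u depends on [2:u]
#5=q depends on [3:q]
#6=u depends on [4:u]
#7=q depends on [5:q]
#8=q depends on [7:q]
#9=u depends on [6:u]
sources: [0:r, 1:u]
N(rest) = Σ N(rest − s) over sources s of rest; N(one piece) = 1:
  size 1 → [8]=1  [9]=1
  size 2 → [6,9]=1  [7,8]=1  [8,9]=2
  size 3 → [4,6,9]=1  [5,7,8]=1  [6,8,9]=3  [7,8,9]=3
  size 4 → [2,4,6,9]=1  [3,5,7,8]=1  [4,6,8,9]=4  [5,7,8,9]=4  [6,7,8,9]=6
  size 5 → [0,3,5,7,8]=1  [1,2,4,6,9]=1  [2,4,6,8,9]=5  [3,5,7,8,9]=5  [4,6,7,8,9]=10  [5,6,7,8,9]=10
  size 6 → [0,3,5,7,8,9]=6  [1,2,4,6,8,9]=6  [2,4,6,7,8,9]=15  [3,5,6,7,8,9]=15  [4,5,6,7,8,9]=20
  size 7 → [0,3,5,6,7,8,9]=21  [1,2,4,6,7,8,9]=21  [2,4,5,6,7,8,9]=35  [3,4,5,6,7,8,9]=35
  size 8 → [0,3,4,5,6,7,8,9]=56  [1,2,4,5,6,7,8,9]=56  [2,3,4,5,6,7,8,9]=70
  first=0(r) contributes 126
  first=1(u) contributes 126
|[w]| = 252

252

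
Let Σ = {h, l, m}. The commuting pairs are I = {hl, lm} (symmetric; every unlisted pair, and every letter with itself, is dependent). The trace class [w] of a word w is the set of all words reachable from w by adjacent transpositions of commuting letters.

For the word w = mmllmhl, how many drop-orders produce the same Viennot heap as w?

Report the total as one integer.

35

#0=m has no predecessor
#1=m depends on [0:m]
#2=l has no predecessor
#3=l depends on [2:l]
#4=m depends on [1:m]
#5=h depends on [4:m]
#6=l depends on [3:l]
sources: [0:m, 2:l]
N(rest) = Σ N(rest − s) over sources s of rest; N(one piece) = 1:
  size 1 → [5]=1  [6]=1
  size 2 → [3,6]=1  [4,5]=1  [5,6]=2
  size 3 → [1,4,5]=1  [2,3,6]=1  [3,5,6]=3  [4,5,6]=3
  size 4 → [0,1,4,5]=1  [1,4,5,6]=4  [2,3,5,6]=4  [3,4,5,6]=6
  size 5 → [0,1,4,5,6]=5  [1,3,4,5,6]=10  [2,3,4,5,6]=10
  first=0(m) contributes 20
  first=2(l) contributes 15
|[w]| = 35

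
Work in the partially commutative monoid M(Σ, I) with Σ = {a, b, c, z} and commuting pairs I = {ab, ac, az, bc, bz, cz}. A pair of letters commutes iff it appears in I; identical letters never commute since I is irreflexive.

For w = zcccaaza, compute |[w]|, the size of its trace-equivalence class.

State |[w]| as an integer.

560

piece 0:z — minimal
piece 1:c — minimal
piece 2:c rests on {1:c}
piece 3:c rests on {2:c}
piece 4:a — minimal
piece 5:a rests on {4:a}
piece 6:z rests on {0:z}
piece 7:a rests on {5:a}
minimal pieces: {0:z, 1:c, 4:a}
ways to finish when only these pieces remain (= sum over removing one remaining piece with nothing left below it):
  1 left: {3}→1  {6}→1  {7}→1
  2 left: {0,6}→1  {2,3}→1  {3,6}→2  {3,7}→2  {5,7}→1  {6,7}→2
  3 left: {0,3,6}→3  {0,6,7}→3  {1,2,3}→1  {2,3,6}→3  {2,3,7}→3  {3,5,7}→3  {3,6,7}→6  {4,5,7}→1  {5,6,7}→3
  4 left: {0,2,3,6}→6  {0,3,6,7}→12  {0,5,6,7}→6  {1,2,3,6}→4  {1,2,3,7}→4  {2,3,5,7}→6  {2,3,6,7}→12  {3,4,5,7}→4  {3,5,6,7}→12  {4,5,6,7}→4
  5 left: {0,1,2,3,6}→10  {0,2,3,6,7}→30  {0,3,5,6,7}→30  {0,4,5,6,7}→10  {1,2,3,5,7}→10  {1,2,3,6,7}→20  {2,3,4,5,7}→10  {2,3,5,6,7}→30  {3,4,5,6,7}→20
  6 left: {0,1,2,3,6,7}→60  {0,2,3,5,6,7}→90  {0,3,4,5,6,7}→60  {1,2,3,4,5,7}→20  {1,2,3,5,6,7}→60  {2,3,4,5,6,7}→60
  placing 0:z first → 140 extensions
  placing 1:c first → 210 extensions
  placing 4:a first → 210 extensions
total linear extensions = 560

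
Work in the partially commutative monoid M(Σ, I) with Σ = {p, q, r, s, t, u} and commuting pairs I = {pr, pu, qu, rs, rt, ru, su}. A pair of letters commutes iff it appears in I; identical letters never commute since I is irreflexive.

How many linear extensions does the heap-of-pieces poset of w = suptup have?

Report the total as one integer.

6

piece 0:s — minimal
piece 1:u — minimal
piece 2:p rests on {0:s}
piece 3:t rests on {1:u, 2:p}
piece 4:u rests on {3:t}
piece 5:p rests on {3:t}
minimal pieces: {0:s, 1:u}
ways to finish when only these pieces remain (= sum over removing one remaining piece with nothing left below it):
  1 left: {4}→1  {5}→1
  2 left: {4,5}→2
  3 left: {3,4,5}→2
  4 left: {1,3,4,5}→2  {2,3,4,5}→2
  placing 0:s first → 4 extensions
  placing 1:u first → 2 extensions
total linear extensions = 6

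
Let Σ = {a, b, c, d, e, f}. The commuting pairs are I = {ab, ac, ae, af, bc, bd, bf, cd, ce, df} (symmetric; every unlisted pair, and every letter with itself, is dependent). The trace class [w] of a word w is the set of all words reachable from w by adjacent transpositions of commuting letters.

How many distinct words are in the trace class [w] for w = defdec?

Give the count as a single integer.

#0=d has no predecessor
#1=e depends on [0:d]
#2=f depends on [1:e]
#3=d depends on [1:e]
#4=e depends on [2:f, 3:d]
#5=c depends on [2:f]
sources: [0:d]
N(rest) = Σ N(rest − s) over sources s of rest; N(one piece) = 1:
  size 1 → [4]=1  [5]=1
  size 2 → [3,4]=1  [4,5]=2
  size 3 → [2,4,5]=2  [3,4,5]=3
  size 4 → [2,3,4,5]=5
  first=0(d) contributes 5

5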